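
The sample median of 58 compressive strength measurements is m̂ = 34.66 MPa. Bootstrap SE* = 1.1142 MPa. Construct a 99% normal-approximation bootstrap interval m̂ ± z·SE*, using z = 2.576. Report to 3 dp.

Margin = 2.576 × 1.1142 = 2.8702
Interval: 34.66 ± 2.8702

(31.790, 37.530)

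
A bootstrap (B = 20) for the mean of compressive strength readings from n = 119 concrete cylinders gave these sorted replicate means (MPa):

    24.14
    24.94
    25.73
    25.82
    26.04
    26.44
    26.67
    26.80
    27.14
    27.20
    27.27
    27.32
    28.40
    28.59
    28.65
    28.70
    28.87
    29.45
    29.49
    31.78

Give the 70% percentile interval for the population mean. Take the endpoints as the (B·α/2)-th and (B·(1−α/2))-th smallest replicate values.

(25.73, 28.87)

α = 0.30; lower rank = 20 × 0.150 = 3; upper rank = 20 × 0.850 = 17.
The 3rd smallest replicate is 25.73; the 17th is 28.87.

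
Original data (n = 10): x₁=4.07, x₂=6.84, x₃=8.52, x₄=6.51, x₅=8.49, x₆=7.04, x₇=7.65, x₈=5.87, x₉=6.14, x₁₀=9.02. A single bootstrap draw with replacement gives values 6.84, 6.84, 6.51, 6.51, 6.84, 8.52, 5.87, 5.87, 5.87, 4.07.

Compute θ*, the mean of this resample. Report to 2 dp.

θ* = 6.37

Mean = (6.84 + 6.84 + 6.51 + 6.51 + 6.84 + 8.52 + 5.87 + 5.87 + 5.87 + 4.07) / 10 = 63.740 / 10 = 6.37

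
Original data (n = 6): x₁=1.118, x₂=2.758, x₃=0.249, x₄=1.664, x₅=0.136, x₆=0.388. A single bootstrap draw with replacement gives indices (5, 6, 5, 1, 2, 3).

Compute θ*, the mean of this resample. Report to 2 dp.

Resample values: 0.136, 0.388, 0.136, 1.118, 2.758, 0.249.
Mean = (0.136 + 0.388 + 0.136 + 1.118 + 2.758 + 0.249) / 6 = 4.7850 / 6 = 0.80

θ* = 0.80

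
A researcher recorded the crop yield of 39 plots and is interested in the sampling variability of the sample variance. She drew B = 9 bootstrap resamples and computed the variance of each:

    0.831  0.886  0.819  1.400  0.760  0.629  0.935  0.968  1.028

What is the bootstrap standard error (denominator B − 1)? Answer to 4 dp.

Bootstrap SE is the standard deviation of the 9 replicate variances.
Mean of replicates: (0.831 + 0.886 + 0.819 + 1.400 + 0.760 + 0.629 + 0.935 + 0.968 + 1.028) / 9 = 8.25600 / 9 = 0.91733
Sum of squared deviations: (−0.08633)² + (−0.03133)² + (−0.09833)² + (+0.48267)² + (−0.15733)² + (−0.28833)² + (+0.01767)² + (+0.05067)² + (+0.11067)² = 0.37409
Variance = 0.37409 / 8 = 0.04676
SE* = √0.04676

SE* = 0.2162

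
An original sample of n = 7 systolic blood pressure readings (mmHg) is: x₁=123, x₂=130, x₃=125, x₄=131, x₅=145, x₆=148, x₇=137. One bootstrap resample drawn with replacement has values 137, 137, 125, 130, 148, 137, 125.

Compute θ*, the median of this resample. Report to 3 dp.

Sorted: 125, 125, 130, 137, 137, 137, 148
Median = middle value = 137.000

θ* = 137.000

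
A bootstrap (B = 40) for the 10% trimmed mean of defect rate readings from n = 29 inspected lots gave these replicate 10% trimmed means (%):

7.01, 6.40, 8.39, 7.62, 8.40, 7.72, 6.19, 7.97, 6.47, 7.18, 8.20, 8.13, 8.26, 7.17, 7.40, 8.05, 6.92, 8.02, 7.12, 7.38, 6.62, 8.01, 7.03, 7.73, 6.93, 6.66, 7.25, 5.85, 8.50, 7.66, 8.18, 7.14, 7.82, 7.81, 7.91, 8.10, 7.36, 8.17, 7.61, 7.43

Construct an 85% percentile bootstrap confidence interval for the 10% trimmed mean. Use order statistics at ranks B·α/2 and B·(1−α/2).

Sorted replicates: 5.85, 6.19, 6.40, 6.47, 6.62, 6.66, 6.92, 6.93, 7.01, 7.03, 7.12, 7.14, 7.17, 7.18, 7.25, 7.36, 7.38, 7.40, 7.43, 7.61, 7.62, 7.66, 7.72, 7.73, 7.81, 7.82, 7.91, 7.97, 8.01, 8.02, 8.05, 8.10, 8.13, 8.17, 8.18, 8.20, 8.26, 8.39, 8.40, 8.50
α = 0.15; lower rank = 40 × 0.075 = 3; upper rank = 40 × 0.925 = 37.
The 3rd smallest replicate is 6.40; the 37th is 8.26.

(6.40, 8.26)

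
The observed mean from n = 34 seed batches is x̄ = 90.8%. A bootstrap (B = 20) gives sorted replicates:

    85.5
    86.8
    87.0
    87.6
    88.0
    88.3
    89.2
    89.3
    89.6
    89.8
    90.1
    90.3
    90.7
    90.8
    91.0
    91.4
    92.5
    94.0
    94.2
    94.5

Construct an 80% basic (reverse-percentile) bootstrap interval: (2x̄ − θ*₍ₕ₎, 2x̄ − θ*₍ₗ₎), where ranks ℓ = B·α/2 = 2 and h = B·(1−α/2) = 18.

Percentile endpoints at ranks 2 and 18: θ*₍2₎ = 86.8, θ*₍18₎ = 94.0.
Basic interval reflects these around x̄:
  lower = 2 × 90.8 − 94.0 = 87.6
  upper = 2 × 90.8 − 86.8 = 94.8

(87.6, 94.8)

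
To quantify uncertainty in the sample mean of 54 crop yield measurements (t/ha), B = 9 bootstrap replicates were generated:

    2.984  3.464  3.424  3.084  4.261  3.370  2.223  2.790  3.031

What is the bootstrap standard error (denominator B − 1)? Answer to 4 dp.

Bootstrap SE is the standard deviation of the 9 replicate means.
Mean of replicates: (2.984 + 3.464 + 3.424 + 3.084 + 4.261 + 3.370 + 2.223 + 2.790 + 3.031) / 9 = 28.63100 / 9 = 3.18122
Sum of squared deviations: (−0.19722)² + (+0.28278)² + (+0.24278)² + (−0.09722)² + (+1.07978)² + (+0.18878)² + (−0.95822)² + (−0.39122)² + (−0.15022)² = 2.48262
Variance = 2.48262 / 8 = 0.31033
SE* = √0.31033

SE* = 0.5571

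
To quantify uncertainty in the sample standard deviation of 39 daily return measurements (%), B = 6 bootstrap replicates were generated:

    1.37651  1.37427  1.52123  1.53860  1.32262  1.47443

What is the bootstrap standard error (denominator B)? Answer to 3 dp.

Bootstrap SE is the standard deviation of the 6 replicate standard deviations.
Mean of replicates: (1.37651 + 1.37427 + 1.52123 + 1.53860 + 1.32262 + 1.47443) / 6 = 8.607660 / 6 = 1.434610
Sum of squared deviations: (−0.058100)² + (−0.060340)² + (+0.086620)² + (+0.103990)² + (−0.111990)² + (+0.039820)² = 0.039461
Variance = 0.039461 / 6 = 0.006577
SE* = √0.006577

SE* = 0.081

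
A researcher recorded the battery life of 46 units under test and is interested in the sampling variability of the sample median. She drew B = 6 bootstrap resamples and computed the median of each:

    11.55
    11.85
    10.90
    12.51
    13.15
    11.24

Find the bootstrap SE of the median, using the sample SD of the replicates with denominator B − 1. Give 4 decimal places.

Bootstrap SE is the standard deviation of the 6 replicate medians.
Mean of replicates: (11.55 + 11.85 + 10.90 + 12.51 + 13.15 + 11.24) / 6 = 71.20000 / 6 = 11.86667
Sum of squared deviations: (−0.31667)² + (−0.01667)² + (−0.96667)² + (+0.64333)² + (+1.28333)² + (−0.62667)² = 3.48853
Variance = 3.48853 / 5 = 0.69771
SE* = √0.69771

SE* = 0.8353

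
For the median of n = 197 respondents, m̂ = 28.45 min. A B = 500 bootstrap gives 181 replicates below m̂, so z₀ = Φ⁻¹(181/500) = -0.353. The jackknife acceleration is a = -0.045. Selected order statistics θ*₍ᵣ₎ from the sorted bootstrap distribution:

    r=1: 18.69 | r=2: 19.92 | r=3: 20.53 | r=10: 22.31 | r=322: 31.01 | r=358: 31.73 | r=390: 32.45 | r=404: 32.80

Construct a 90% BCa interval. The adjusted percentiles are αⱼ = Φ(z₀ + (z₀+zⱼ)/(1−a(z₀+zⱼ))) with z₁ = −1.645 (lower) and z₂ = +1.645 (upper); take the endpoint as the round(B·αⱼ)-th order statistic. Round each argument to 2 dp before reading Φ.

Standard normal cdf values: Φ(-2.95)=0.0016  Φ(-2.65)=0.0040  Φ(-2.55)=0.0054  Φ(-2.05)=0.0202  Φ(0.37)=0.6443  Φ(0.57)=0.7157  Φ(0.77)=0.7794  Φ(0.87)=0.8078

Lower: z₀ + z₁ = -0.353 + (-1.645) = -1.998; 1 − a(z₀+z₁) = 1 − (-0.045)(-1.998) = 0.9101; argument = -0.353 + (-1.998)/0.9101 = -2.5484 → -2.55.
α₁ = Φ(-2.55) = 0.0054; rank = round(500 × 0.0054) = 3; θ*₍3₎ = 20.53.
Upper: z₀ + z₂ = 1.292; 1 − a(z₀+z₂) = 1.0581; argument = 0.8680 → 0.87; α₂ = 0.8078; rank = 404; θ*₍404₎ = 32.80.

(20.53, 32.80)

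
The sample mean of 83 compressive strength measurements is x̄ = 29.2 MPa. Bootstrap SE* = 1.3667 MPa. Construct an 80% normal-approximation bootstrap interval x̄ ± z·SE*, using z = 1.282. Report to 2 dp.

Margin = 1.282 × 1.3667 = 1.752
Interval: 29.2 ± 1.752

(27.45, 30.95)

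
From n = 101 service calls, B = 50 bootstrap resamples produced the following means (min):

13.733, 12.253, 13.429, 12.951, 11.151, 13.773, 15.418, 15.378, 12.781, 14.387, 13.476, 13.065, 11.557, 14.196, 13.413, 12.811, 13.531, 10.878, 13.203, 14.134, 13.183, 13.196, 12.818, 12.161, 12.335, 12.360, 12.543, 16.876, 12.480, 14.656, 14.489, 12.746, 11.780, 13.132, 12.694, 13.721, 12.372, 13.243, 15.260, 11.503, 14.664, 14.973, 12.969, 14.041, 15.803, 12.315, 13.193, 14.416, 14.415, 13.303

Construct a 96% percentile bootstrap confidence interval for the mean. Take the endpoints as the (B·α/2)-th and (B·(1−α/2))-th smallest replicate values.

(10.878, 15.803)

Sorted replicates: 10.878, 11.151, 11.503, 11.557, 11.780, 12.161, 12.253, 12.315, 12.335, 12.360, 12.372, 12.480, 12.543, 12.694, 12.746, 12.781, 12.811, 12.818, 12.951, 12.969, 13.065, 13.132, 13.183, 13.193, 13.196, 13.203, 13.243, 13.303, 13.413, 13.429, 13.476, 13.531, 13.721, 13.733, 13.773, 14.041, 14.134, 14.196, 14.387, 14.415, 14.416, 14.489, 14.656, 14.664, 14.973, 15.260, 15.378, 15.418, 15.803, 16.876
α = 0.04; lower rank = 50 × 0.020 = 1; upper rank = 50 × 0.980 = 49.
The 1st smallest replicate is 10.878; the 49th is 15.803.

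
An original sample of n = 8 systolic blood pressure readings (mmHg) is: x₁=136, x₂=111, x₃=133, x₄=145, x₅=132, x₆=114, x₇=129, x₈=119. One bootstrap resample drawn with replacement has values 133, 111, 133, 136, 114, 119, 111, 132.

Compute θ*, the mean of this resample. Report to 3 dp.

θ* = 123.625

Mean = (133 + 111 + 133 + 136 + 114 + 119 + 111 + 132) / 8 = 989.0 / 8 = 123.625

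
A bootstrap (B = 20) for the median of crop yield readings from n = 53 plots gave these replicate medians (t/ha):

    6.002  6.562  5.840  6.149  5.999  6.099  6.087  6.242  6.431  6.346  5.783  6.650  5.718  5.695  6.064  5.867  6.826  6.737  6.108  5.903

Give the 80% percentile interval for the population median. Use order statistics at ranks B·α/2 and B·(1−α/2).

Sorted replicates: 5.695, 5.718, 5.783, 5.840, 5.867, 5.903, 5.999, 6.002, 6.064, 6.087, 6.099, 6.108, 6.149, 6.242, 6.346, 6.431, 6.562, 6.650, 6.737, 6.826
α = 0.20; lower rank = 20 × 0.100 = 2; upper rank = 20 × 0.900 = 18.
The 2nd smallest replicate is 5.718; the 18th is 6.650.

(5.718, 6.650)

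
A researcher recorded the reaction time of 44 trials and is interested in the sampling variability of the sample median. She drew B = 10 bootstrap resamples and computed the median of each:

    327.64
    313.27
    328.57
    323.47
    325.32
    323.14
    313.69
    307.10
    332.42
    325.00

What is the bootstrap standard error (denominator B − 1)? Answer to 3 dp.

SE* = 7.988

Bootstrap SE is the standard deviation of the 10 replicate medians.
Mean of replicates: (327.64 + 313.27 + 328.57 + 323.47 + 325.32 + 323.14 + 313.69 + 307.10 + 332.42 + 325.00) / 10 = 3219.6200 / 10 = 321.9620
Sum of squared deviations: (+5.6780)² + (−8.6920)² + (+6.6080)² + (+1.5080)² + (+3.3580)² + (+1.1780)² + (−8.2720)² + (−14.8620)² + (+10.4580)² + (+3.0380)² = 574.2984
Variance = 574.2984 / 9 = 63.8109
SE* = √63.8109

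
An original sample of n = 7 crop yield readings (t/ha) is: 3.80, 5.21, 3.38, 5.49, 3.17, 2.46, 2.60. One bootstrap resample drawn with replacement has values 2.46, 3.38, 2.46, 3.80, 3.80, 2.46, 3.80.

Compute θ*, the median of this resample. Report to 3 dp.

Sorted: 2.46, 2.46, 2.46, 3.38, 3.80, 3.80, 3.80
Median = middle value = 3.380

θ* = 3.380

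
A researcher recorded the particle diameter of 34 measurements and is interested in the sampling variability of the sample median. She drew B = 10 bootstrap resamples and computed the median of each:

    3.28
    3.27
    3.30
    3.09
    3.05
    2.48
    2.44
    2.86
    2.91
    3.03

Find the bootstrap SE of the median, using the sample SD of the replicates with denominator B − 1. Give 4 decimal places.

SE* = 0.3084

Bootstrap SE is the standard deviation of the 10 replicate medians.
Mean of replicates: (3.28 + 3.27 + 3.30 + 3.09 + 3.05 + 2.48 + 2.44 + 2.86 + 2.91 + 3.03) / 10 = 29.71000 / 10 = 2.97100
Sum of squared deviations: (+0.30900)² + (+0.29900)² + (+0.32900)² + (+0.11900)² + (+0.07900)² + (−0.49100)² + (−0.53100)² + (−0.11100)² + (−0.06100)² + (+0.05900)² = 0.85609
Variance = 0.85609 / 9 = 0.09512
SE* = √0.09512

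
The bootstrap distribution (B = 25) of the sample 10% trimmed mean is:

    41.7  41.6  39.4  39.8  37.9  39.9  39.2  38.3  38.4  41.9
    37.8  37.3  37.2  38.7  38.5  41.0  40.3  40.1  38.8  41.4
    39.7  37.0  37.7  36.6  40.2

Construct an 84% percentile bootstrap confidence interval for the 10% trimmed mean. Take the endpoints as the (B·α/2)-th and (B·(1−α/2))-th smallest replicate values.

(37.0, 41.6)

Sorted replicates: 36.6, 37.0, 37.2, 37.3, 37.7, 37.8, 37.9, 38.3, 38.4, 38.5, 38.7, 38.8, 39.2, 39.4, 39.7, 39.8, 39.9, 40.1, 40.2, 40.3, 41.0, 41.4, 41.6, 41.7, 41.9
α = 0.16; lower rank = 25 × 0.080 = 2; upper rank = 25 × 0.920 = 23.
The 2nd smallest replicate is 37.0; the 23rd is 41.6.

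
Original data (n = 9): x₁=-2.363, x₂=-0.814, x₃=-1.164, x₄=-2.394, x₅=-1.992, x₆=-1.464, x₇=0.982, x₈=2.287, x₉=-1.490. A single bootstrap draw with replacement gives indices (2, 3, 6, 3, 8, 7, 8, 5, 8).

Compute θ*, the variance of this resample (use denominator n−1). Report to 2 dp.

θ* = 3.25

Resample values: -0.814, -1.164, -1.464, -1.164, 2.287, 0.982, 2.287, -1.992, 2.287.
Mean = 0.1383; sum of squared deviations = 25.9670
s² = 25.9670 / 8 = 3.2459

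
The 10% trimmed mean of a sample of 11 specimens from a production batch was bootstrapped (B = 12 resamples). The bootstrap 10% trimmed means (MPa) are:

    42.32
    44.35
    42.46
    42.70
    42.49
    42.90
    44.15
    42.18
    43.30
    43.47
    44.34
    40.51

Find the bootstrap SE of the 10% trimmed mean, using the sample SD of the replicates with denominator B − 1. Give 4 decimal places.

Bootstrap SE is the standard deviation of the 12 replicate 10% trimmed means.
Mean of replicates: (42.32 + 44.35 + 42.46 + 42.70 + 42.49 + 42.90 + 44.15 + 42.18 + 43.30 + 43.47 + 44.34 + 40.51) / 12 = 515.17000 / 12 = 42.93083
Sum of squared deviations: (−0.61083)² + (+1.41917)² + (−0.47083)² + (−0.23083)² + (−0.44083)² + (−0.03083)² + (+1.21917)² + (−0.75083)² + (+0.36917)² + (+0.53917)² + (+1.40917)² + (−2.42083)² = 13.18069
Variance = 13.18069 / 11 = 1.19824
SE* = √1.19824

SE* = 1.0946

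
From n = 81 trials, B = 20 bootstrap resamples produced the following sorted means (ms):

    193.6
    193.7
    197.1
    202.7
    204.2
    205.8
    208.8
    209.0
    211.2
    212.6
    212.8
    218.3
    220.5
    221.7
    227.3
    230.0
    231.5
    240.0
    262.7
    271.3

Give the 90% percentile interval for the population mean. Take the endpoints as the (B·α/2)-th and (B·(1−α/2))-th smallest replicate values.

(193.6, 262.7)

α = 0.10; lower rank = 20 × 0.050 = 1; upper rank = 20 × 0.950 = 19.
The 1st smallest replicate is 193.6; the 19th is 262.7.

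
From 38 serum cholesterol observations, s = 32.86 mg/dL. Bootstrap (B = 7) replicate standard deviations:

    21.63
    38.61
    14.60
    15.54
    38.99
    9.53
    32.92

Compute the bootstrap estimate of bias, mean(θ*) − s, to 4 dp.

mean(θ*) = (21.63 + 38.61 + 14.60 + 15.54 + 38.99 + 9.53 + 32.92) / 7 = 24.54571
bias = 24.54571 − 32.86

bias = −8.3143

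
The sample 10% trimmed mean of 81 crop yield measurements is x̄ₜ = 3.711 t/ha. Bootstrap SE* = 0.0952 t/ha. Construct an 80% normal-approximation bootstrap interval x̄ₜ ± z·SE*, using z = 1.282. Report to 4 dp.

Margin = 1.282 × 0.0952 = 0.12205
Interval: 3.711 ± 0.12205

(3.5890, 3.8330)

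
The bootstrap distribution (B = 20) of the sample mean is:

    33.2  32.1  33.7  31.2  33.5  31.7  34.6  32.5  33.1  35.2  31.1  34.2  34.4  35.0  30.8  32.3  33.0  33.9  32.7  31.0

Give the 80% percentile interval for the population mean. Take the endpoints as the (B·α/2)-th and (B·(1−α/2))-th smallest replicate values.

(31.0, 34.6)

Sorted replicates: 30.8, 31.0, 31.1, 31.2, 31.7, 32.1, 32.3, 32.5, 32.7, 33.0, 33.1, 33.2, 33.5, 33.7, 33.9, 34.2, 34.4, 34.6, 35.0, 35.2
α = 0.20; lower rank = 20 × 0.100 = 2; upper rank = 20 × 0.900 = 18.
The 2nd smallest replicate is 31.0; the 18th is 34.6.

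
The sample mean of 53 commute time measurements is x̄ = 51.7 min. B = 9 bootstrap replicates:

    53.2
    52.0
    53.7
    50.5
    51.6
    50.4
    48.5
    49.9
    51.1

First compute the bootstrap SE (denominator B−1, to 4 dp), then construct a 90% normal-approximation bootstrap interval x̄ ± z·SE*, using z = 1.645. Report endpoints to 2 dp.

Mean of replicates = 51.2111; sum of squared deviations = 21.1689; SE* = √(21.1689/8) = 1.6267
Margin = 1.645 × 1.6267 = 2.676
Interval: 51.7 ± 2.676

(49.02, 54.38)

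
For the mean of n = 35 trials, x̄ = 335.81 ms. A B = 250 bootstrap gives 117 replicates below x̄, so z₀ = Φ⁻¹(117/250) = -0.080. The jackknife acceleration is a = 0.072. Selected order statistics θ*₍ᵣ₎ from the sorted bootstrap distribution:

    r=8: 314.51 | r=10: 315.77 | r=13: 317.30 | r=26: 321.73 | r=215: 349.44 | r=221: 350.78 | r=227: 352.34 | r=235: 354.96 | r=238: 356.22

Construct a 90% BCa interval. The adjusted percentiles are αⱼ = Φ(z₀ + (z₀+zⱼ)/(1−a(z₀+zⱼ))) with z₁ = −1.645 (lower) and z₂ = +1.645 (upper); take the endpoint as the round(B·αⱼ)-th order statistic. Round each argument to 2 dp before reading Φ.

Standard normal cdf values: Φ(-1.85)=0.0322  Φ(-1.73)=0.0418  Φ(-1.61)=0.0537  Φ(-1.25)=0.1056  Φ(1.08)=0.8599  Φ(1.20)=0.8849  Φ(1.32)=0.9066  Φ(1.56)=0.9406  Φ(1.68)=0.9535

(317.30, 356.22)

Lower: z₀ + z₁ = -0.080 + (-1.645) = -1.725; 1 − a(z₀+z₁) = 1 − (0.072)(-1.725) = 1.1242; argument = -0.080 + (-1.725)/1.1242 = -1.6144 → -1.61.
α₁ = Φ(-1.61) = 0.0537; rank = round(250 × 0.0537) = 13; θ*₍13₎ = 317.30.
Upper: z₀ + z₂ = 1.565; 1 − a(z₀+z₂) = 0.8873; argument = 1.6837 → 1.68; α₂ = 0.9535; rank = 238; θ*₍238₎ = 356.22.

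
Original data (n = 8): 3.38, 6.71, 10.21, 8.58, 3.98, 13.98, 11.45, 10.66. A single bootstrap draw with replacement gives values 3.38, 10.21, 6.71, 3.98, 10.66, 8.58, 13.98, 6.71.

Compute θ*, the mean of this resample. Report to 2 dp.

θ* = 8.03

Mean = (3.38 + 10.21 + 6.71 + 3.98 + 10.66 + 8.58 + 13.98 + 6.71) / 8 = 64.210 / 8 = 8.03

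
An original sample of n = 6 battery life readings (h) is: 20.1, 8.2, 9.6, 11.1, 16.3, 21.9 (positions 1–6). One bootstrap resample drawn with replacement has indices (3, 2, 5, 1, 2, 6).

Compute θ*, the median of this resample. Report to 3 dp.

θ* = 12.950

Resample values: 9.6, 8.2, 16.3, 20.1, 8.2, 21.9.
Sorted: 8.2, 8.2, 9.6, 16.3, 20.1, 21.9
Median = average of the two middle values = 12.950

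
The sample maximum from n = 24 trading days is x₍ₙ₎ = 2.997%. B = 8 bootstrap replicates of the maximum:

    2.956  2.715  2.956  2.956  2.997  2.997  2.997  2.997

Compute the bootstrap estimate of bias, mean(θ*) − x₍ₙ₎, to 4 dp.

mean(θ*) = (2.956 + 2.715 + 2.956 + 2.956 + 2.997 + 2.997 + 2.997 + 2.997) / 8 = 2.94637
bias = 2.94637 − 2.997

bias = −0.0506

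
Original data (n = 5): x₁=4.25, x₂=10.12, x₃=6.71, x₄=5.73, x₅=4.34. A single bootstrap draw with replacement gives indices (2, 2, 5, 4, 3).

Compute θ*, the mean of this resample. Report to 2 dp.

Resample values: 10.12, 10.12, 4.34, 5.73, 6.71.
Mean = (10.12 + 10.12 + 4.34 + 5.73 + 6.71) / 5 = 37.020 / 5 = 7.40

θ* = 7.40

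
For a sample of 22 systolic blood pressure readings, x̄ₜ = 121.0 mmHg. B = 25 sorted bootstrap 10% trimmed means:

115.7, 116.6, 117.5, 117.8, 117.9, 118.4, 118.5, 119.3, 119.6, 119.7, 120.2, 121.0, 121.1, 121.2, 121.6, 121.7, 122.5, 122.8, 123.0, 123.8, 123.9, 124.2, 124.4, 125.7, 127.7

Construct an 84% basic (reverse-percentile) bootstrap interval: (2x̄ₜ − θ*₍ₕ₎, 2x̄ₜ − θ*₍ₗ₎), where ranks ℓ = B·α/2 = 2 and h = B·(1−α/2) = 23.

(117.6, 125.4)

Percentile endpoints at ranks 2 and 23: θ*₍2₎ = 116.6, θ*₍23₎ = 124.4.
Basic interval reflects these around x̄ₜ:
  lower = 2 × 121.0 − 124.4 = 117.6
  upper = 2 × 121.0 − 116.6 = 125.4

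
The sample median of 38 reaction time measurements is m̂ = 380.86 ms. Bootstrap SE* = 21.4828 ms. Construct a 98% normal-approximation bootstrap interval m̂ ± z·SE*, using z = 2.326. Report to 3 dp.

(330.891, 430.829)

Margin = 2.326 × 21.4828 = 49.9690
Interval: 380.86 ± 49.9690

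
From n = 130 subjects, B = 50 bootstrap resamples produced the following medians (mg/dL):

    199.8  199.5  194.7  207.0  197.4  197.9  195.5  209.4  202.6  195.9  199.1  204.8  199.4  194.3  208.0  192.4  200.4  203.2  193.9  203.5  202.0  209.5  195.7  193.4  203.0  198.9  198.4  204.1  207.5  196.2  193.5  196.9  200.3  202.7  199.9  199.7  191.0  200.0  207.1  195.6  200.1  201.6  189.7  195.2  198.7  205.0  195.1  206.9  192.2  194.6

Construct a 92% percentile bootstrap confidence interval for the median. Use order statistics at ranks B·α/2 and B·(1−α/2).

(191.0, 208.0)

Sorted replicates: 189.7, 191.0, 192.2, 192.4, 193.4, 193.5, 193.9, 194.3, 194.6, 194.7, 195.1, 195.2, 195.5, 195.6, 195.7, 195.9, 196.2, 196.9, 197.4, 197.9, 198.4, 198.7, 198.9, 199.1, 199.4, 199.5, 199.7, 199.8, 199.9, 200.0, 200.1, 200.3, 200.4, 201.6, 202.0, 202.6, 202.7, 203.0, 203.2, 203.5, 204.1, 204.8, 205.0, 206.9, 207.0, 207.1, 207.5, 208.0, 209.4, 209.5
α = 0.08; lower rank = 50 × 0.040 = 2; upper rank = 50 × 0.960 = 48.
The 2nd smallest replicate is 191.0; the 48th is 208.0.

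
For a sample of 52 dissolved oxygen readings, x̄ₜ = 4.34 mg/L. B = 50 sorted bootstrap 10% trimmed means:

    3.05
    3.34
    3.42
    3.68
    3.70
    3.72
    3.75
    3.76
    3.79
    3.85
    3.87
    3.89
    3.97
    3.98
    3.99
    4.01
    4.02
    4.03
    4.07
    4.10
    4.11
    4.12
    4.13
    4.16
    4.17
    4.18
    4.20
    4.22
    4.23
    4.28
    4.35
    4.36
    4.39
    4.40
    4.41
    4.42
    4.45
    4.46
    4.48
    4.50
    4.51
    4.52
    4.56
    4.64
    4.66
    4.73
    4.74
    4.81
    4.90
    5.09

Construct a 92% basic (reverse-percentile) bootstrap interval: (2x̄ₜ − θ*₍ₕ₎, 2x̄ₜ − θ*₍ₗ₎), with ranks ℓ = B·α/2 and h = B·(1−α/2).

(3.87, 5.34)

Percentile endpoints at ranks 2 and 48: θ*₍2₎ = 3.34, θ*₍48₎ = 4.81.
Basic interval reflects these around x̄ₜ:
  lower = 2 × 4.34 − 4.81 = 3.87
  upper = 2 × 4.34 − 3.34 = 5.34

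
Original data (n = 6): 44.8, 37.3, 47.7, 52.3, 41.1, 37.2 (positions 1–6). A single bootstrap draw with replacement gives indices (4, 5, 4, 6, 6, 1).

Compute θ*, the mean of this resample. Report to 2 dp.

θ* = 44.15

Resample values: 52.3, 41.1, 52.3, 37.2, 37.2, 44.8.
Mean = (52.3 + 41.1 + 52.3 + 37.2 + 37.2 + 44.8) / 6 = 264.90 / 6 = 44.15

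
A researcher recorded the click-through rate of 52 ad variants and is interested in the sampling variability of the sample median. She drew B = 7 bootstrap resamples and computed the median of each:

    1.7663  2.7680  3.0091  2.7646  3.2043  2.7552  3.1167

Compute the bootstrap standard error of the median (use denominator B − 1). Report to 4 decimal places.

SE* = 0.4785

Bootstrap SE is the standard deviation of the 7 replicate medians.
Mean of replicates: (1.7663 + 2.7680 + 3.0091 + 2.7646 + 3.2043 + 2.7552 + 3.1167) / 7 = 19.38420 / 7 = 2.76917
Sum of squared deviations: (−1.00287)² + (−0.00117)² + (+0.23993)² + (−0.00457)² + (+0.43513)² + (−0.01397)² + (+0.34753)² = 1.37365
Variance = 1.37365 / 6 = 0.22894
SE* = √0.22894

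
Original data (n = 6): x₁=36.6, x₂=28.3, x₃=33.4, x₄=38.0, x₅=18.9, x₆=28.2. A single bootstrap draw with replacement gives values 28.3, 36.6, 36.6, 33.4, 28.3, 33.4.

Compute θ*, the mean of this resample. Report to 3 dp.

θ* = 32.767

Mean = (28.3 + 36.6 + 36.6 + 33.4 + 28.3 + 33.4) / 6 = 196.60 / 6 = 32.767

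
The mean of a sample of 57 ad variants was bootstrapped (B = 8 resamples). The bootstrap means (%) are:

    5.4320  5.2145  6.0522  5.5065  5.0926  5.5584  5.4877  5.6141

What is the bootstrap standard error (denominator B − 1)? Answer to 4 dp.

Bootstrap SE is the standard deviation of the 8 replicate means.
Mean of replicates: (5.4320 + 5.2145 + 6.0522 + 5.5065 + 5.0926 + 5.5584 + 5.4877 + 5.6141) / 8 = 43.95800 / 8 = 5.49475
Sum of squared deviations: (−0.06275)² + (−0.28025)² + (+0.55745)² + (+0.01175)² + (−0.40215)² + (+0.06365)² + (−0.00705)² + (+0.11935)² = 0.57344
Variance = 0.57344 / 7 = 0.08192
SE* = √0.08192

SE* = 0.2862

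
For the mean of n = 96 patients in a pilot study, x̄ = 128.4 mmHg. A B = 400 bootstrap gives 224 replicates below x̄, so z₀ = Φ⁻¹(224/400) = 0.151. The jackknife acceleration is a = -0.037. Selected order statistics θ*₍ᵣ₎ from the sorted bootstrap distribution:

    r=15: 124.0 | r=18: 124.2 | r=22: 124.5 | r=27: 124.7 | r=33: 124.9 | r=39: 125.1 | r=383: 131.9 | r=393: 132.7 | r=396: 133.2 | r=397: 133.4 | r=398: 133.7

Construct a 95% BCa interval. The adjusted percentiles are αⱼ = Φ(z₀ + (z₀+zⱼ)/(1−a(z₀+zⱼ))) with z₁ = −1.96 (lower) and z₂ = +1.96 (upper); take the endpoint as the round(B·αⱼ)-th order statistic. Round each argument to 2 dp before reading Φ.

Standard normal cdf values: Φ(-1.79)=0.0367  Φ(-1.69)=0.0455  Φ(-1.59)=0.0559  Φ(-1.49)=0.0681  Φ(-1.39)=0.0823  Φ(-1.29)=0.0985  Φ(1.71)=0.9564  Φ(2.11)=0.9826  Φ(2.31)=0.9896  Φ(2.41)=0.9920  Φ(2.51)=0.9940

(124.0, 132.7)

Lower: z₀ + z₁ = 0.151 + (-1.960) = -1.809; 1 − a(z₀+z₁) = 1 − (-0.037)(-1.809) = 0.9331; argument = 0.151 + (-1.809)/0.9331 = -1.7878 → -1.79.
α₁ = Φ(-1.79) = 0.0367; rank = round(400 × 0.0367) = 15; θ*₍15₎ = 124.0.
Upper: z₀ + z₂ = 2.111; 1 − a(z₀+z₂) = 1.0781; argument = 2.1091 → 2.11; α₂ = 0.9826; rank = 393; θ*₍393₎ = 132.7.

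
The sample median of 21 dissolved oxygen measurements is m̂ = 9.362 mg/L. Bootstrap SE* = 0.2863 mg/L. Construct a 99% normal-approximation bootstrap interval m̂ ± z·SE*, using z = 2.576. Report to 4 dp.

(8.6245, 10.0995)

Margin = 2.576 × 0.2863 = 0.73751
Interval: 9.362 ± 0.73751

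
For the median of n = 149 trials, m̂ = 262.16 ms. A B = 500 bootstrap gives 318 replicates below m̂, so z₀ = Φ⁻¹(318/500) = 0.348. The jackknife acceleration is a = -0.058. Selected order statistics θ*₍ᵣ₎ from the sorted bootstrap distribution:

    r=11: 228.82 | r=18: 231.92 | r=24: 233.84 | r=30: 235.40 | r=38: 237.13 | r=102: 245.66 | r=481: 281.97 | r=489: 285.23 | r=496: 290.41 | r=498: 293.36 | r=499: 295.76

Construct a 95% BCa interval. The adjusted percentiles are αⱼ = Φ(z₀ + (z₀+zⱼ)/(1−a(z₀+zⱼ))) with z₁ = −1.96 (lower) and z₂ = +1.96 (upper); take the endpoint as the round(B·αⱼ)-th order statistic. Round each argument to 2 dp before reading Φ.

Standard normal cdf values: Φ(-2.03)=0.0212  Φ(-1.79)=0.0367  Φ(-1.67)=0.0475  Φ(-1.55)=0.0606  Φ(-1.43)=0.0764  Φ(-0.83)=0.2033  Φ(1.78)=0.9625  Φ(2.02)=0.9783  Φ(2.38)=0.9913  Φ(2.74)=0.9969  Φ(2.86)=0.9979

Lower: z₀ + z₁ = 0.348 + (-1.960) = -1.612; 1 − a(z₀+z₁) = 1 − (-0.058)(-1.612) = 0.9065; argument = 0.348 + (-1.612)/0.9065 = -1.4303 → -1.43.
α₁ = Φ(-1.43) = 0.0764; rank = round(500 × 0.0764) = 38; θ*₍38₎ = 237.13.
Upper: z₀ + z₂ = 2.308; 1 − a(z₀+z₂) = 1.1339; argument = 2.3835 → 2.38; α₂ = 0.9913; rank = 496; θ*₍496₎ = 290.41.

(237.13, 290.41)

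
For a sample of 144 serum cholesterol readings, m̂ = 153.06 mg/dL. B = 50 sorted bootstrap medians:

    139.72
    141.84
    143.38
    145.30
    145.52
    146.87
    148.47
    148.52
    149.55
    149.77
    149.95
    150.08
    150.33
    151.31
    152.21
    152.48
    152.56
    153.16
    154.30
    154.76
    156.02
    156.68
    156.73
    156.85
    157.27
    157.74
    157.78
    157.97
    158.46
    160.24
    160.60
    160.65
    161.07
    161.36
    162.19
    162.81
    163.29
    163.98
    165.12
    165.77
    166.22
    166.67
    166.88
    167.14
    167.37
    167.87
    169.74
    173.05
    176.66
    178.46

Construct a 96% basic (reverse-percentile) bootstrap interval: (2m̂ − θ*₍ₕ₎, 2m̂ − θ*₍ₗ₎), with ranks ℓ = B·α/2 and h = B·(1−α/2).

(129.46, 166.40)

Percentile endpoints at ranks 1 and 49: θ*₍1₎ = 139.72, θ*₍49₎ = 176.66.
Basic interval reflects these around m̂:
  lower = 2 × 153.06 − 176.66 = 129.46
  upper = 2 × 153.06 − 139.72 = 166.40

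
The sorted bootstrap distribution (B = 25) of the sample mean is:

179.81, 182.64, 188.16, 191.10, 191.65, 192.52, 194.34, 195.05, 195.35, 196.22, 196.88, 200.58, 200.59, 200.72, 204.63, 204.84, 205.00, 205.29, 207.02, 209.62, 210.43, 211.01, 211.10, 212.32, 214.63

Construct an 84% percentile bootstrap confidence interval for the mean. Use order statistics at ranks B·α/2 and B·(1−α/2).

α = 0.16; lower rank = 25 × 0.080 = 2; upper rank = 25 × 0.920 = 23.
The 2nd smallest replicate is 182.64; the 23rd is 211.10.

(182.64, 211.10)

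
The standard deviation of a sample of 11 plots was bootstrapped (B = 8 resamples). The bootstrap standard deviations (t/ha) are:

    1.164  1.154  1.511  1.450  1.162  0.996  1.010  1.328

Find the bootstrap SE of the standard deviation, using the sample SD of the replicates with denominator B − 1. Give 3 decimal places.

Bootstrap SE is the standard deviation of the 8 replicate standard deviations.
Mean of replicates: (1.164 + 1.154 + 1.511 + 1.450 + 1.162 + 0.996 + 1.010 + 1.328) / 8 = 9.7750 / 8 = 1.2219
Sum of squared deviations: (−0.0579)² + (−0.0679)² + (+0.2891)² + (+0.2281)² + (−0.0599)² + (−0.2259)² + (−0.2119)² + (+0.1061)² = 0.2543
Variance = 0.2543 / 7 = 0.0363
SE* = √0.0363

SE* = 0.191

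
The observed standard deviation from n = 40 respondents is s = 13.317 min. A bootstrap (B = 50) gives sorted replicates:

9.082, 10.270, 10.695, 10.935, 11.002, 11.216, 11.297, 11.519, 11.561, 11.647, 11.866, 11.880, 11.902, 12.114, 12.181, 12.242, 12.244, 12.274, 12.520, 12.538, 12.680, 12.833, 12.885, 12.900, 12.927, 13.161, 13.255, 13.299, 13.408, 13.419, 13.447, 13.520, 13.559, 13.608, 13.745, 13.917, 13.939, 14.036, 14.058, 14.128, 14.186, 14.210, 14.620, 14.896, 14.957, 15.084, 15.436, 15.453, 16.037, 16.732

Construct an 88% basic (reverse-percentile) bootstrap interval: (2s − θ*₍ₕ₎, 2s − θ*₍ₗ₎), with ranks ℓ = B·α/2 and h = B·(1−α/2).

(11.198, 15.939)

Percentile endpoints at ranks 3 and 47: θ*₍3₎ = 10.695, θ*₍47₎ = 15.436.
Basic interval reflects these around s:
  lower = 2 × 13.317 − 15.436 = 11.198
  upper = 2 × 13.317 − 10.695 = 15.939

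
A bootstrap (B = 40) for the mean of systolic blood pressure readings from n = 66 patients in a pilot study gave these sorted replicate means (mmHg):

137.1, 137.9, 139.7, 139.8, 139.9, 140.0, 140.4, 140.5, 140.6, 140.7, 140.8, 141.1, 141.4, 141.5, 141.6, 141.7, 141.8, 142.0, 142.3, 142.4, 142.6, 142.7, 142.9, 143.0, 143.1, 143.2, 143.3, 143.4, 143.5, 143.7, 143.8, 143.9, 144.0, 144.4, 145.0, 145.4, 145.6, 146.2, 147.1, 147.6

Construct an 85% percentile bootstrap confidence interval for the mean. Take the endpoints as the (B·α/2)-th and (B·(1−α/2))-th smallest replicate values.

α = 0.15; lower rank = 40 × 0.075 = 3; upper rank = 40 × 0.925 = 37.
The 3rd smallest replicate is 139.7; the 37th is 145.6.

(139.7, 145.6)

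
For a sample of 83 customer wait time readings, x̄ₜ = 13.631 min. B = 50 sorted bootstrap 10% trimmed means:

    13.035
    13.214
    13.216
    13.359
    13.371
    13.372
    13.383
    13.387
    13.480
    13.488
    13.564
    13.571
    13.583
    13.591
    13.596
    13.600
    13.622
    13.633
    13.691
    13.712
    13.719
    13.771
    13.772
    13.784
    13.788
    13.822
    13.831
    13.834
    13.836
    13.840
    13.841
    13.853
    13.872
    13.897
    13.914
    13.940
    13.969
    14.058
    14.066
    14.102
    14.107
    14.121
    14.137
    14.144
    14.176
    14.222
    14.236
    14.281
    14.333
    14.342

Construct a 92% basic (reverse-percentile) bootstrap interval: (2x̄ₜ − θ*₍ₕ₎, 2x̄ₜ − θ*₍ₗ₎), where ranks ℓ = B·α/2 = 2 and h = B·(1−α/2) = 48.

(12.981, 14.048)

Percentile endpoints at ranks 2 and 48: θ*₍2₎ = 13.214, θ*₍48₎ = 14.281.
Basic interval reflects these around x̄ₜ:
  lower = 2 × 13.631 − 14.281 = 12.981
  upper = 2 × 13.631 − 13.214 = 14.048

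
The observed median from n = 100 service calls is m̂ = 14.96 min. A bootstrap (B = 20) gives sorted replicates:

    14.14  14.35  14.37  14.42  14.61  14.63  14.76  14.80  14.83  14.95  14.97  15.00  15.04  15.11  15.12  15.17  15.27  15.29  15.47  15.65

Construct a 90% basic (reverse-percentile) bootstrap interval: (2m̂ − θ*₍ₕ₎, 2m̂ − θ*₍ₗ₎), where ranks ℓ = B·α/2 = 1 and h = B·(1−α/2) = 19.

Percentile endpoints at ranks 1 and 19: θ*₍1₎ = 14.14, θ*₍19₎ = 15.47.
Basic interval reflects these around m̂:
  lower = 2 × 14.96 − 15.47 = 14.45
  upper = 2 × 14.96 − 14.14 = 15.78

(14.45, 15.78)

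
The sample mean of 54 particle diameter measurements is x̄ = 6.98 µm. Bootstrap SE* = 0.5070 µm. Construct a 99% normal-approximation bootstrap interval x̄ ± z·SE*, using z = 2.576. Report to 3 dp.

Margin = 2.576 × 0.5070 = 1.3060
Interval: 6.98 ± 1.3060

(5.674, 8.286)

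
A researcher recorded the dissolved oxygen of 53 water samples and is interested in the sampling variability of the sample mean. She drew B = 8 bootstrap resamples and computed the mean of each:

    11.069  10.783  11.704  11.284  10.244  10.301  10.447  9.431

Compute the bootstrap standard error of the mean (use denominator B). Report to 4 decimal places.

Bootstrap SE is the standard deviation of the 8 replicate means.
Mean of replicates: (11.069 + 10.783 + 11.704 + 11.284 + 10.244 + 10.301 + 10.447 + 9.431) / 8 = 85.26300 / 8 = 10.65788
Sum of squared deviations: (+0.41113)² + (+0.12512)² + (+1.04612)² + (+0.62613)² + (−0.41388)² + (−0.35688)² + (−0.21088)² + (−1.22688)² = 3.51943
Variance = 3.51943 / 8 = 0.43993
SE* = √0.43993

SE* = 0.6633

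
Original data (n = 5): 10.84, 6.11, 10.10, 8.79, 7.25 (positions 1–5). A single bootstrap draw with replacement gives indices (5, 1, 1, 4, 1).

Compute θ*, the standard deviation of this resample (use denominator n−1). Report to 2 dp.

Resample values: 7.25, 10.84, 10.84, 8.79, 10.84.
Mean = 9.7120; sum of squared deviations = 10.7287
s² = 10.7287 / 4 = 2.6822
s = √2.6822 = 1.64

θ* = 1.64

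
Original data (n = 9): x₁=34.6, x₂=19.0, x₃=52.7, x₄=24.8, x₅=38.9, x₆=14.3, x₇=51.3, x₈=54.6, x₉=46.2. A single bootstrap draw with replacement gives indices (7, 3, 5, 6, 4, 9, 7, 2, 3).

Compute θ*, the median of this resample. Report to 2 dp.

Resample values: 51.3, 52.7, 38.9, 14.3, 24.8, 46.2, 51.3, 19.0, 52.7.
Sorted: 14.3, 19.0, 24.8, 38.9, 46.2, 51.3, 51.3, 52.7, 52.7
Median = middle value = 46.20

θ* = 46.20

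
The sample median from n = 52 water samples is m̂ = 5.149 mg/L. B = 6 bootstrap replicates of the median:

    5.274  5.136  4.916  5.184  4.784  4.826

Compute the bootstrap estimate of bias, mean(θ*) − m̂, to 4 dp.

bias = −0.1290

mean(θ*) = (5.274 + 5.136 + 4.916 + 5.184 + 4.784 + 4.826) / 6 = 5.02000
bias = 5.02000 − 5.149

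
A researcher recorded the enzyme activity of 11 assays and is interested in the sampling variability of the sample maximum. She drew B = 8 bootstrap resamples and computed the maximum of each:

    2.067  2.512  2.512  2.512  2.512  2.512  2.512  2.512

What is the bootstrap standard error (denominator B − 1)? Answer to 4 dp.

Bootstrap SE is the standard deviation of the 8 replicate maximums.
Mean of replicates: (2.067 + 2.512 + 2.512 + 2.512 + 2.512 + 2.512 + 2.512 + 2.512) / 8 = 19.65100 / 8 = 2.45637
Sum of squared deviations: (−0.38937)² + (+0.05563)² + (+0.05563)² + (+0.05563)² + (+0.05563)² + (+0.05563)² + (+0.05563)² + (+0.05563)² = 0.17327
Variance = 0.17327 / 7 = 0.02475
SE* = √0.02475

SE* = 0.1573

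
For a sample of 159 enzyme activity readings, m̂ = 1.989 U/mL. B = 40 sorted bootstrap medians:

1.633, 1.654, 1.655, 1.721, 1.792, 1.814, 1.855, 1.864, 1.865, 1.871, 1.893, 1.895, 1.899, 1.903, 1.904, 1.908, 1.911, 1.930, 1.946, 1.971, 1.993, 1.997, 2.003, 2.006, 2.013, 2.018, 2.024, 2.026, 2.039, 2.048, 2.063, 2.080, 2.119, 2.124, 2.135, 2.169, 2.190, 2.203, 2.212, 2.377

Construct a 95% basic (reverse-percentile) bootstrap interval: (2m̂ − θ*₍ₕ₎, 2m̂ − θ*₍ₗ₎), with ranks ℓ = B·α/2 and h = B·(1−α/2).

Percentile endpoints at ranks 1 and 39: θ*₍1₎ = 1.633, θ*₍39₎ = 2.212.
Basic interval reflects these around m̂:
  lower = 2 × 1.989 − 2.212 = 1.766
  upper = 2 × 1.989 − 1.633 = 2.345

(1.766, 2.345)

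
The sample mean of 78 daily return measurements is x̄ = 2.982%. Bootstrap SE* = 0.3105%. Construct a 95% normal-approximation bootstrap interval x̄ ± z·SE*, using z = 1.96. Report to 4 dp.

(2.3734, 3.5906)

Margin = 1.96 × 0.3105 = 0.60858
Interval: 2.982 ± 0.60858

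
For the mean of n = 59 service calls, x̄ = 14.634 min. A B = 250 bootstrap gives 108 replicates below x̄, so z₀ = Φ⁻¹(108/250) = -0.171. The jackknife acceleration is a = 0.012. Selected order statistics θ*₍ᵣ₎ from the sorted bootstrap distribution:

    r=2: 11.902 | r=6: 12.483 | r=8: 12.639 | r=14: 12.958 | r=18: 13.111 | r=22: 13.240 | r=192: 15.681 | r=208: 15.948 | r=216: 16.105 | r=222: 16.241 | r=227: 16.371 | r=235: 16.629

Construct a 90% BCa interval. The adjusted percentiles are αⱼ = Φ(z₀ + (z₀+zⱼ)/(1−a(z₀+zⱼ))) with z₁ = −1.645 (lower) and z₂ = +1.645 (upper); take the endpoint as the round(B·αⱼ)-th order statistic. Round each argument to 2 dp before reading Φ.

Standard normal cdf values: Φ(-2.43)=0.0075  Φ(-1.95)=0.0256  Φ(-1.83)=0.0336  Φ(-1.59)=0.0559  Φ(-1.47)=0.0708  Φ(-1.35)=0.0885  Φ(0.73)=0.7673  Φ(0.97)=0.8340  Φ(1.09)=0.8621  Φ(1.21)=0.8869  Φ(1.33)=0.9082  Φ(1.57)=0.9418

Lower: z₀ + z₁ = -0.171 + (-1.645) = -1.816; 1 − a(z₀+z₁) = 1 − (0.012)(-1.816) = 1.0218; argument = -0.171 + (-1.816)/1.0218 = -1.9483 → -1.95.
α₁ = Φ(-1.95) = 0.0256; rank = round(250 × 0.0256) = 6; θ*₍6₎ = 12.483.
Upper: z₀ + z₂ = 1.474; 1 − a(z₀+z₂) = 0.9823; argument = 1.3295 → 1.33; α₂ = 0.9082; rank = 227; θ*₍227₎ = 16.371.

(12.483, 16.371)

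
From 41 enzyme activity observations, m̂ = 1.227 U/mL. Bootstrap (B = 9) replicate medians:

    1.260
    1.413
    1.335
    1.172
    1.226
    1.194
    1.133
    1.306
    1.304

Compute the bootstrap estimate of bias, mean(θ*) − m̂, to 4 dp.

mean(θ*) = (1.260 + 1.413 + 1.335 + 1.172 + 1.226 + 1.194 + 1.133 + 1.306 + 1.304) / 9 = 1.26033
bias = 1.26033 − 1.227

bias = +0.0333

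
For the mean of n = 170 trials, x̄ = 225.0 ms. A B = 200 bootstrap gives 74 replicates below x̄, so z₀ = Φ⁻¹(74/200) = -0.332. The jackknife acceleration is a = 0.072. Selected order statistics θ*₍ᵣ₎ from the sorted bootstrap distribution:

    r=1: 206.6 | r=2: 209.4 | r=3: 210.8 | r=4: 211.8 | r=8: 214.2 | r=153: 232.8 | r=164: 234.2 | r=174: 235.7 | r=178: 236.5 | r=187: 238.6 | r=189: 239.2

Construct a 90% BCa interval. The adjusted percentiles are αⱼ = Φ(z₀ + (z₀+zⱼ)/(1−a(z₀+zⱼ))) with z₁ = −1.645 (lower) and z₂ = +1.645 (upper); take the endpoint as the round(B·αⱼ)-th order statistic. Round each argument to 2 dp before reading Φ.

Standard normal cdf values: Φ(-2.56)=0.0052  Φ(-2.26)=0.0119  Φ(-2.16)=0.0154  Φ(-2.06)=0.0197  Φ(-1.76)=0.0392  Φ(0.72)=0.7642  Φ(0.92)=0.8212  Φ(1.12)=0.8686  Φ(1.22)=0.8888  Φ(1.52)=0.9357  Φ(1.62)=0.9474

(211.8, 235.7)

Lower: z₀ + z₁ = -0.332 + (-1.645) = -1.977; 1 − a(z₀+z₁) = 1 − (0.072)(-1.977) = 1.1423; argument = -0.332 + (-1.977)/1.1423 = -2.0627 → -2.06.
α₁ = Φ(-2.06) = 0.0197; rank = round(200 × 0.0197) = 4; θ*₍4₎ = 211.8.
Upper: z₀ + z₂ = 1.313; 1 − a(z₀+z₂) = 0.9055; argument = 1.1181 → 1.12; α₂ = 0.8686; rank = 174; θ*₍174₎ = 235.7.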